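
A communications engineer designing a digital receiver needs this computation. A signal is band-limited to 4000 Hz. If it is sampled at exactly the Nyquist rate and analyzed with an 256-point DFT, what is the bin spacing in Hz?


Step 1 — Nyquist sampling rate:
fs = 2 * fmax = 2 * 4000 = 8000 Hz

Step 2 — DFT bin spacing:
df = fs / N = 8000 / 256 = 31.25 Hz

31.25 Hz


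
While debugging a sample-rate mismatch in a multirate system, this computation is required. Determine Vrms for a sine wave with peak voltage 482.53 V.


RMS voltage for a sinusoidal waveform:
V_rms = V_peak / sqrt(2)
      = 482.53 / 1.414214
      = 341.2 V

341.2 V


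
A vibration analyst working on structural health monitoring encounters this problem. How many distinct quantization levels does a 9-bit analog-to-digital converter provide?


Number of quantization levels = 2^N
= 2^9
= 512

512


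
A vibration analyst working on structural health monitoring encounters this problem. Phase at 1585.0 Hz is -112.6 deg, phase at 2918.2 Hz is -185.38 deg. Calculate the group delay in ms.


Group delay from phase difference:
tau = -d(phi)/d(omega)
d(phi) = -72.78 deg = -1.270251 rad
d(omega) = 2*pi*(2918.2 - 1585.0) = 8376.7427 rad/s
tau = -(-1.270251) / 8376.7427
    = 0.1516 ms

0.1516 ms


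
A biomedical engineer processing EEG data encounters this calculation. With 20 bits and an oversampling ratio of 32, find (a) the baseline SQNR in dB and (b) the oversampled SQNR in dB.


Step 1 — baseline SQNR at Nyquist:
SQNR_base = 6.02*N + 1.76
          = 6.02*20 + 1.76
          = 122.16 dB

Step 2 — oversampling processing gain:
G = 10*log10(OSR) = 10*log10(32) = 15.05 dB

Step 3 — total:
SQNR_total = 122.16 + 15.05 = 137.21 dB

Base SQNR = 122.16 dB; oversampled SQNR = 137.21 dB


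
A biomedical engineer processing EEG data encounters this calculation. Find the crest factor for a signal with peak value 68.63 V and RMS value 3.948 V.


Crest factor is the ratio of peak to RMS:
CF = V_peak / V_rms
   = 68.63 / 3.948
   = 17.3835

17.3835


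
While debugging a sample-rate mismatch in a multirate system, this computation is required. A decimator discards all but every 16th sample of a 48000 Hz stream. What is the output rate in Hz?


Decimation reduces the sample rate:
fs_out = fs_in / M
       = 48000 / 16
       = 3000.0 Hz

3000.0 Hz


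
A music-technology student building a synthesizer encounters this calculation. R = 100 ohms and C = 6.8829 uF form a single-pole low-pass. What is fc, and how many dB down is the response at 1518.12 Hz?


Step 1 — cutoff frequency:
fc = 1 / (2*pi*R*C)
C = 6.8829 uF = 6.8829e-06 F
fc = 1 / (2*pi*100*6.8829e-06)
   = 231.232 Hz

Step 2 — magnitude at f = 1518.12 Hz:
|H(f)| = 1 / sqrt(1 + (f/fc)^2)
f/fc = 1518.12 / 231.232 = 6.565354
|H| = 1 / sqrt(1 + 43.103873) = 0.150578
|H|_dB = 20*log10(0.150578) = -16.44 dB

fc = 231.232 Hz; |H(1518.12 Hz)| = -16.44 dB


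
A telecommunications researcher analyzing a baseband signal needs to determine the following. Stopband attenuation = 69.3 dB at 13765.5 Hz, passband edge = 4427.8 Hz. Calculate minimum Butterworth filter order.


Butterworth filter order formula:
n = log10(10^(A/10) - 1) / (2 * log10(f_stop/f_pass))
10^(69.3/10) - 1 = 8511379.382
f_stop/f_pass = 13765.5 / 4427.8 = 3.1089
n = 7.034 -> ceil = 8

8


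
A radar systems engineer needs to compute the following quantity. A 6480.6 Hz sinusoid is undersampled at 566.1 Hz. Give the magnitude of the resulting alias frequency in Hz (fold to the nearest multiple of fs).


Compute the nearest integer multiple of fs to the signal:
n = round(6480.6 / 566.1) = 11
f_alias = |6480.6 - 11 * 566.1|
        = |6480.6 - 6227.1|
        = 253.5 Hz

253.5


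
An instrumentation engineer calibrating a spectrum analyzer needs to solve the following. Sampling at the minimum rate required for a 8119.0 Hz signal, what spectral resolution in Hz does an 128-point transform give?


Step 1 — Nyquist sampling rate:
fs = 2 * fmax = 2 * 8119.0 = 16238.0 Hz

Step 2 — DFT bin spacing:
df = fs / N = 16238.0 / 128 = 126.8594 Hz

126.8594 Hz


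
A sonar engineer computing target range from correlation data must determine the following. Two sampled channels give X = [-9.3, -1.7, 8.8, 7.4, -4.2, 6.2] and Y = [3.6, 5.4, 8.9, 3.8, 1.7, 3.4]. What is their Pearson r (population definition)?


Pearson correlation coefficient (population):
r = cov(X,Y) / (std(X) * std(Y))
Mean X = 1.2, Mean Y = 4.4667
Cov(X,Y) = 7.593333
Std(X) = 6.696019, Std(Y) = 2.255118
r = 0.5029

0.5029


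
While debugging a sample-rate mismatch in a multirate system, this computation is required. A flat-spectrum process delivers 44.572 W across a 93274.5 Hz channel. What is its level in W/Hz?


Power spectral density:
PSD = P / BW
    = 44.572 / 93274.5
    = 0.00047786 W/Hz

0.00047786 W/Hz


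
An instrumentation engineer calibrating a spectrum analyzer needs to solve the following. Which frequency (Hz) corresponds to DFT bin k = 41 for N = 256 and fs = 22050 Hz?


Frequency of DFT bin k:
f_k = k * fs / N
    = 41 * 22050 / 256
    = 904050 / 256
    = 3531.445 Hz

3531.445 Hz


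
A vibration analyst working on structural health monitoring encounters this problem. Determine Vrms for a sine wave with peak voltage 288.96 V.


RMS voltage for a sinusoidal waveform:
V_rms = V_peak / sqrt(2)
      = 288.96 / 1.414214
      = 204.326 V

204.326 V


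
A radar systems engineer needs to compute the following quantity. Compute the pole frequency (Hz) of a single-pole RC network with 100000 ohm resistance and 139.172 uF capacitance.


Cutoff frequency of a first-order RC filter:
fc = 1 / (2 * pi * R * C)
C = 139.172 uF = 0.000139172 F
fc = 1 / (2 * pi * 100000 * 0.000139172)
   = 1 / 87.44434655708
   = 0.011436 Hz

0.011436 Hz


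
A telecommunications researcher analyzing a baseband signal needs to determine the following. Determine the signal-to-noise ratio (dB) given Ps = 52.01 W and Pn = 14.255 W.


SNR in decibels:
SNR = 10 * log10(Ps / Pn)
    = 10 * log10(52.01 / 14.255)
    = 10 * log10(3.6485)
    = 10 * 0.5621
    = 5.62 dB

5.62 dB


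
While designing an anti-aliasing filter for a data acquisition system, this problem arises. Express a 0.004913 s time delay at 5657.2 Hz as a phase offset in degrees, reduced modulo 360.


Phase shift from frequency and time delay:
phi = 360 * f * t_delay
    = 360 * 5657.2 * 0.004913
    = 10005.78 degrees
    mod 360 = 285.78 degrees

285.78 degrees


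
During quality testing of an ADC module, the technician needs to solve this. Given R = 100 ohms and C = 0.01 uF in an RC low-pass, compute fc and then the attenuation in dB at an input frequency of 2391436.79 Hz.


Step 1 — cutoff frequency:
fc = 1 / (2*pi*R*C)
C = 0.01 uF = 1e-08 F
fc = 1 / (2*pi*100*1e-08)
   = 159154.943 Hz

Step 2 — magnitude at f = 2391436.79 Hz:
|H(f)| = 1 / sqrt(1 + (f/fc)^2)
f/fc = 2391436.79 / 159154.943 = 15.025841
|H| = 1 / sqrt(1 + 225.775898) = 0.0664051
|H|_dB = 20*log10(0.0664051) = -23.56 dB

fc = 159154.943 Hz; |H(2391436.79 Hz)| = -23.56 dB


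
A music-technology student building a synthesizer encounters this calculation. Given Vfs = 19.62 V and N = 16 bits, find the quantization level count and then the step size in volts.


Step 1 — number of quantization levels:
L = 2^N = 2^16 = 65536

Step 2 — LSB step size:
delta = Vfs / L
      = 19.62 / 65536
      = 0.00029938 V

Levels = 65536; step size = 0.00029938 V


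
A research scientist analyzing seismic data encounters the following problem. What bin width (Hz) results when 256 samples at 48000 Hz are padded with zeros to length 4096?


Frequency resolution after zero-padding:
N_padded = 256 * 16 = 4096
df = fs / N_padded
   = 48000 / 4096
   = 11.7188 Hz

11.7188 Hz


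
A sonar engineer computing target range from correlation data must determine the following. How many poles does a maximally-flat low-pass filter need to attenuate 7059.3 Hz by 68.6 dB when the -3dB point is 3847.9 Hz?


Butterworth filter order formula:
n = log10(10^(A/10) - 1) / (2 * log10(f_stop/f_pass))
10^(68.6/10) - 1 = 7244358.6007
f_stop/f_pass = 7059.3 / 3847.9 = 1.8346
n = 13.0152 -> ceil = 14

14


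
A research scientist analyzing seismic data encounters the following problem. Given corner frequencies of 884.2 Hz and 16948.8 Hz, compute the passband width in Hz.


Bandwidth is the difference of -3dB frequencies:
BW = f_high - f_low
   = 16948.8 - 884.2
   = 16064.6 Hz

16064.6 Hz


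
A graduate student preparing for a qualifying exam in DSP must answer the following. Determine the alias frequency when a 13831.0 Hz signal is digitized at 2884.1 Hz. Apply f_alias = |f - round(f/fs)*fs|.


Compute the nearest integer multiple of fs to the signal:
n = round(13831.0 / 2884.1) = 5
f_alias = |13831.0 - 5 * 2884.1|
        = |13831.0 - 14420.5|
        = 589.5 Hz

589.5


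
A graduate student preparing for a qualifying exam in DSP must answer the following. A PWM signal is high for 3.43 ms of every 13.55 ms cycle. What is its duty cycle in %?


Duty cycle as a percentage:
DC = (t_on / T) * 100
   = (3.43 / 13.55) * 100
   = 0.253137 * 100
   = 25.31 %

25.31 %


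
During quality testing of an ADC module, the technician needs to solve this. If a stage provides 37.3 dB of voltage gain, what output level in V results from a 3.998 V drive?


Output voltage from dB gain:
V_out = V_in * 10^(gain_dB / 20)
      = 3.998 * 10^(37.3 / 20)
      = 3.998 * 73.282453
      = 292.9832 V

292.9832 V


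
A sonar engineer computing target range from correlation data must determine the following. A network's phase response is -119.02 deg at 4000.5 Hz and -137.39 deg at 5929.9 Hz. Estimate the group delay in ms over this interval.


Group delay from phase difference:
tau = -d(phi)/d(omega)
d(phi) = -18.37 deg = -0.320617 rad
d(omega) = 2*pi*(5929.9 - 4000.5) = 12122.7777 rad/s
tau = -(-0.320617) / 12122.7777
    = 0.0264 ms

0.0264 ms


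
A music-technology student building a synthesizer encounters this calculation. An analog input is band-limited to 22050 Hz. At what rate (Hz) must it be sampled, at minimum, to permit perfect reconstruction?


The Nyquist rate is twice the maximum frequency component.
fs_min = 2 * fmax
      = 2 * 22050
      = 44100 Hz

44100


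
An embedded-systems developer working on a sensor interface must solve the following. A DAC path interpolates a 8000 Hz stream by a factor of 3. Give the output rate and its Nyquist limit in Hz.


Step 1 — output sample rate after interpolation by L:
fs_out = L * fs_in = 3 * 8000 = 24000 Hz

Step 2 — Nyquist frequency of the output stream:
f_Nyq = fs_out / 2 = 24000 / 2 = 12000.0 Hz

fs_out = 24000 Hz; f_Nyquist = 12000.0 Hz


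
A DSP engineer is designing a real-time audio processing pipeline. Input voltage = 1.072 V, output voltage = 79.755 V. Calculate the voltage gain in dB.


Voltage gain in dB:
G = 20 * log10(Vout / Vin)
  = 20 * log10(79.755 / 1.072)
  = 20 * log10(74.398321)
  = 20 * 1.871563
  = 37.43 dB

37.43 dB


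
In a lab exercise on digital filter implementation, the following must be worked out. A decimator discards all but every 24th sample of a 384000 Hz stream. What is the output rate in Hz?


Decimation reduces the sample rate:
fs_out = fs_in / M
       = 384000 / 24
       = 16000.0 Hz

16000.0 Hz


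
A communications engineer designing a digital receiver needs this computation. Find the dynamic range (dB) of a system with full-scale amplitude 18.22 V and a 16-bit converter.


Dynamic range from full-scale to LSB:
V_min = V_max / 2^bits = 18.22 / 2^16
DR = 20 * log10(V_max / V_min)
   = 20 * log10(2^16)
   = 20 * 16 * log10(2)
   = 96.33 dB

96.33 dB


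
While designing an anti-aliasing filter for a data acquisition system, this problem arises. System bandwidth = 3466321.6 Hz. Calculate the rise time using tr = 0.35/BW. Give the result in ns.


Rise time from bandwidth relationship:
tr = 0.35 / BW
   = 0.35 / 3466321.6
   = 1.00971589e-07 s
   = 100.9716 ns

100.9716 ns


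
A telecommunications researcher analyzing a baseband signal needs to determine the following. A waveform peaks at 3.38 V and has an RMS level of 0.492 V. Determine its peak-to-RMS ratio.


Crest factor is the ratio of peak to RMS:
CF = V_peak / V_rms
   = 3.38 / 0.492
   = 6.8699

6.8699


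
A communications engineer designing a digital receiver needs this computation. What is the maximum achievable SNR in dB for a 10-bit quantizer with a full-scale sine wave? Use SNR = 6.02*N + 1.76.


Theoretical SNR for a full-scale sinusoid:
SNR = 6.02 * N + 1.76
    = 6.02 * 10 + 1.76
    = 60.2 + 1.76
    = 61.96 dB

61.96 dB


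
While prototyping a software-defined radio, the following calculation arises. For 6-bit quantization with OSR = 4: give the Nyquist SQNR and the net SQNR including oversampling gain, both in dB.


Step 1 — baseline SQNR at Nyquist:
SQNR_base = 6.02*N + 1.76
          = 6.02*6 + 1.76
          = 37.88 dB

Step 2 — oversampling processing gain:
G = 10*log10(OSR) = 10*log10(4) = 6.02 dB

Step 3 — total:
SQNR_total = 37.88 + 6.02 = 43.9 dB

Base SQNR = 37.88 dB; oversampled SQNR = 43.9 dB


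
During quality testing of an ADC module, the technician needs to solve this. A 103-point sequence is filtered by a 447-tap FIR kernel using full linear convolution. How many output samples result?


Linear convolution output length:
L = N + M - 1
  = 103 + 447 - 1
  = 549 samples

549


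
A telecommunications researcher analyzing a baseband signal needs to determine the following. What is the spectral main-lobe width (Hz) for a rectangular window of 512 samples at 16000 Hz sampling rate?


Main lobe width for a rectangular window:
Width = 2 * fs / N
      = 2 * 16000 / 512
      = 32000 / 512
      = 62.5 Hz

62.5 Hz


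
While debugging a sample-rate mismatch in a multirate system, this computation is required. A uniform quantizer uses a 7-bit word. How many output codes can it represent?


Number of quantization levels = 2^N
= 2^7
= 128

128


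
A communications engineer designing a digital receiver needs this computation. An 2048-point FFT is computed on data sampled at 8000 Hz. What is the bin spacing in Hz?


DFT frequency resolution:
df = fs / N
   = 8000 / 2048
   = 3.9062 Hz

3.9062 Hz


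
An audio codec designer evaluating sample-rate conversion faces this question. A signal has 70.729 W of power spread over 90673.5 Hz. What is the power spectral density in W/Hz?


Power spectral density:
PSD = P / BW
    = 70.729 / 90673.5
    = 0.00078004 W/Hz

0.00078004 W/Hz


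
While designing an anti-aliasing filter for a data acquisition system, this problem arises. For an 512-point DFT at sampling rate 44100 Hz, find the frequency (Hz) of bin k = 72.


Frequency of DFT bin k:
f_k = k * fs / N
    = 72 * 44100 / 512
    = 3175200 / 512
    = 6201.562 Hz

6201.562 Hz


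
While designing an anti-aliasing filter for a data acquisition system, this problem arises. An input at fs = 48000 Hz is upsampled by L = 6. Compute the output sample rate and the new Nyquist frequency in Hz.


Step 1 — output sample rate after interpolation by L:
fs_out = L * fs_in = 6 * 48000 = 288000 Hz

Step 2 — Nyquist frequency of the output stream:
f_Nyq = fs_out / 2 = 288000 / 2 = 144000.0 Hz

fs_out = 288000 Hz; f_Nyquist = 144000.0 Hz


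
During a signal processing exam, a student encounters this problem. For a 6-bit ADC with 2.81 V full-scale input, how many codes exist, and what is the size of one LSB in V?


Step 1 — number of quantization levels:
L = 2^N = 2^6 = 64

Step 2 — LSB step size:
delta = Vfs / L
      = 2.81 / 64
      = 0.04390625 V

Levels = 64; step size = 0.04390625 V


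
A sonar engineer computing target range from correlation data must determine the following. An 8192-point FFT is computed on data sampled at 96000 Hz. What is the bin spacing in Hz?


DFT frequency resolution:
df = fs / N
   = 96000 / 8192
   = 11.7188 Hz

11.7188 Hz


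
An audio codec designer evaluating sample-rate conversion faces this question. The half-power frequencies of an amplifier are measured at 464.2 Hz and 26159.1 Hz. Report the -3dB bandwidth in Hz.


Bandwidth is the difference of -3dB frequencies:
BW = f_high - f_low
   = 26159.1 - 464.2
   = 25694.9 Hz

25694.9 Hz


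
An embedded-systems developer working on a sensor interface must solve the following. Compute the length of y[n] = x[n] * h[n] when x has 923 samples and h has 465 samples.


Linear convolution output length:
L = N + M - 1
  = 923 + 465 - 1
  = 1387 samples

1387


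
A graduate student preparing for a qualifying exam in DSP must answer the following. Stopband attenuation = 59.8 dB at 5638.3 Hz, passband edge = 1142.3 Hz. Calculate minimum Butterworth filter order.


Butterworth filter order formula:
n = log10(10^(A/10) - 1) / (2 * log10(f_stop/f_pass))
10^(59.8/10) - 1 = 954991.586
f_stop/f_pass = 5638.3 / 1142.3 = 4.9359
n = 4.3123 -> ceil = 5

5


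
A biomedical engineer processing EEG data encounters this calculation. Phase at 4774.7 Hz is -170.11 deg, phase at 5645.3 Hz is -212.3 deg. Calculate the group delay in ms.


Group delay from phase difference:
tau = -d(phi)/d(omega)
d(phi) = -42.19 deg = -0.736354 rad
d(omega) = 2*pi*(5645.3 - 4774.7) = 5470.1411 rad/s
tau = -(-0.736354) / 5470.1411
    = 0.1346 ms

0.1346 ms


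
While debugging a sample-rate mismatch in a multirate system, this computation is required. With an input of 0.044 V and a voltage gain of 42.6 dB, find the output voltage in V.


Output voltage from dB gain:
V_out = V_in * 10^(gain_dB / 20)
      = 0.044 * 10^(42.6 / 20)
      = 0.044 * 134.896288
      = 5.9354 V

5.9354 V


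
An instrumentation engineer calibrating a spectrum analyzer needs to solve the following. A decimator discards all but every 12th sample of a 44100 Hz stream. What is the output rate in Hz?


Decimation reduces the sample rate:
fs_out = fs_in / M
       = 44100 / 12
       = 3675.0 Hz

3675.0 Hz


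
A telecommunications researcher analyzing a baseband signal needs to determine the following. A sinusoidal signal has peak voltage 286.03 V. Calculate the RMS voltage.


RMS voltage for a sinusoidal waveform:
V_rms = V_peak / sqrt(2)
      = 286.03 / 1.414214
      = 202.254 V

202.254 V


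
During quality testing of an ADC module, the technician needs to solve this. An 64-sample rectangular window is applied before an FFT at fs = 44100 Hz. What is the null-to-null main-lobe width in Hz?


Main lobe width for a rectangular window:
Width = 2 * fs / N
      = 2 * 44100 / 64
      = 88200 / 64
      = 1378.125 Hz

1378.125 Hz


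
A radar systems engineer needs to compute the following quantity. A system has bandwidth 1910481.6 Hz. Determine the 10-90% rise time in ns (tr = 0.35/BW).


Rise time from bandwidth relationship:
tr = 0.35 / BW
   = 0.35 / 1910481.6
   = 1.831998801e-07 s
   = 183.1999 ns

183.1999 ns


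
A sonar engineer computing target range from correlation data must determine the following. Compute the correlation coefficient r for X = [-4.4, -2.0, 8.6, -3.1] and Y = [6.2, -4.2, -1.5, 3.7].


Pearson correlation coefficient (population):
r = cov(X,Y) / (std(X) * std(Y))
Mean X = -0.225, Mean Y = 1.05
Cov(X,Y) = -10.57625
Std(X) = 5.16545, Std(Y) = 4.111265
r = -0.498

-0.498


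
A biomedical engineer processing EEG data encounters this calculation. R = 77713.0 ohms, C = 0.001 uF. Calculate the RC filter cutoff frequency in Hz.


Cutoff frequency of a first-order RC filter:
fc = 1 / (2 * pi * R * C)
C = 0.001 uF = 1e-09 F
fc = 1 / (2 * pi * 77713.0 * 1e-09)
   = 1 / 0.00048828517977685
   = 2047.983517 Hz

2047.983517 Hz


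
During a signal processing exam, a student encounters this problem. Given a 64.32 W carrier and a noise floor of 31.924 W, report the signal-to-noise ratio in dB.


SNR in decibels:
SNR = 10 * log10(Ps / Pn)
    = 10 * log10(64.32 / 31.924)
    = 10 * log10(2.0148)
    = 10 * 0.3042
    = 3.04 dB

3.04 dB


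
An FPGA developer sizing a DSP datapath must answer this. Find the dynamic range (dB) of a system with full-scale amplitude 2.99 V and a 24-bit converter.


Dynamic range from full-scale to LSB:
V_min = V_max / 2^bits = 2.99 / 2^24
DR = 20 * log10(V_max / V_min)
   = 20 * log10(2^24)
   = 20 * 24 * log10(2)
   = 144.49 dB

144.49 dB


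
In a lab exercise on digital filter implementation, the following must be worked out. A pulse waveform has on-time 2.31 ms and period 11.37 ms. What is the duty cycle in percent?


Duty cycle as a percentage:
DC = (t_on / T) * 100
   = (2.31 / 11.37) * 100
   = 0.203166 * 100
   = 20.32 %

20.32 %


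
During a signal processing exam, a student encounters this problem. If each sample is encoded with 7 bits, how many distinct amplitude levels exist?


Number of quantization levels = 2^N
= 2^7
= 128

128


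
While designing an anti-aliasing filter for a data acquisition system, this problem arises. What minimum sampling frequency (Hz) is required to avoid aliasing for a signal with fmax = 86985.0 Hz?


The Nyquist rate is twice the maximum frequency component.
fs_min = 2 * fmax
      = 2 * 86985.0
      = 173970.0 Hz

173970.0


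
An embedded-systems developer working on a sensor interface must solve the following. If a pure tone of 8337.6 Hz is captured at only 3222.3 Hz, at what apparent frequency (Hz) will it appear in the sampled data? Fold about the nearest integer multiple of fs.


Compute the nearest integer multiple of fs to the signal:
n = round(8337.6 / 3222.3) = 3
f_alias = |8337.6 - 3 * 3222.3|
        = |8337.6 - 9666.9|
        = 1329.3 Hz

1329.3


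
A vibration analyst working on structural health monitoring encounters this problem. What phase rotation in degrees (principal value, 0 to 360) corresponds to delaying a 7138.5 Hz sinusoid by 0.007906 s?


Phase shift from frequency and time delay:
phi = 360 * f * t_delay
    = 360 * 7138.5 * 0.007906
    = 20317.31 degrees
    mod 360 = 157.31 degrees

157.31 degrees


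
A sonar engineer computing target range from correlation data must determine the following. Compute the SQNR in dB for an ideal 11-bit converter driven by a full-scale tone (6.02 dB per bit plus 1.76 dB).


Theoretical SNR for a full-scale sinusoid:
SNR = 6.02 * N + 1.76
    = 6.02 * 11 + 1.76
    = 66.22 + 1.76
    = 67.98 dB

67.98 dB


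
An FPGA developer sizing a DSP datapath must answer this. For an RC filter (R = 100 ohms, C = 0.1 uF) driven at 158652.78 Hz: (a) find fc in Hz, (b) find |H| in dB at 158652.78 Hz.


Step 1 — cutoff frequency:
fc = 1 / (2*pi*R*C)
C = 0.1 uF = 1e-07 F
fc = 1 / (2*pi*100*1e-07)
   = 15915.494 Hz

Step 2 — magnitude at f = 158652.78 Hz:
|H(f)| = 1 / sqrt(1 + (f/fc)^2)
f/fc = 158652.78 / 15915.494 = 9.968448
|H| = 1 / sqrt(1 + 99.369956) = 0.0998155
|H|_dB = 20*log10(0.0998155) = -20.02 dB

fc = 15915.494 Hz; |H(158652.78 Hz)| = -20.02 dB


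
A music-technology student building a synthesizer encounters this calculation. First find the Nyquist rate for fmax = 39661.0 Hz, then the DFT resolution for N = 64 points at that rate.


Step 1 — Nyquist sampling rate:
fs = 2 * fmax = 2 * 39661.0 = 79322.0 Hz

Step 2 — DFT bin spacing:
df = fs / N = 79322.0 / 64 = 1239.4062 Hz

1239.4062 Hz


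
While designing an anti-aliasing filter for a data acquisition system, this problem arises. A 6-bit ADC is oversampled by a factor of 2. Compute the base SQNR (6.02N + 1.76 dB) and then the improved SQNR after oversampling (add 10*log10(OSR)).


Step 1 — baseline SQNR at Nyquist:
SQNR_base = 6.02*N + 1.76
          = 6.02*6 + 1.76
          = 37.88 dB

Step 2 — oversampling processing gain:
G = 10*log10(OSR) = 10*log10(2) = 3.01 dB

Step 3 — total:
SQNR_total = 37.88 + 3.01 = 40.89 dB

Base SQNR = 37.88 dB; oversampled SQNR = 40.89 dB


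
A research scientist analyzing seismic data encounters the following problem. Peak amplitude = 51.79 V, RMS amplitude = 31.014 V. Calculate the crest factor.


Crest factor is the ratio of peak to RMS:
CF = V_peak / V_rms
   = 51.79 / 31.014
   = 1.6699

1.6699


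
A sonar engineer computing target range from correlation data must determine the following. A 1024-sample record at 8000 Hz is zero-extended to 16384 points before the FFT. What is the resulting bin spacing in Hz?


Frequency resolution after zero-padding:
N_padded = 1024 * 16 = 16384
df = fs / N_padded
   = 8000 / 16384
   = 0.4883 Hz

0.4883 Hz


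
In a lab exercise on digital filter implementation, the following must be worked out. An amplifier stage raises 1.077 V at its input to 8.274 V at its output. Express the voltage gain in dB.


Voltage gain in dB:
G = 20 * log10(Vout / Vin)
  = 20 * log10(8.274 / 1.077)
  = 20 * log10(7.682451)
  = 20 * 0.8855
  = 17.71 dB

17.71 dB


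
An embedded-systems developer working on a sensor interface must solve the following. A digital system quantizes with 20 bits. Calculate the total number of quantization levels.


Number of quantization levels = 2^N
= 2^20
= 1048576

1048576


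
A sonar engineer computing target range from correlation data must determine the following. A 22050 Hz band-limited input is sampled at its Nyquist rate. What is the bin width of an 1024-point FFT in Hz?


Step 1 — Nyquist sampling rate:
fs = 2 * fmax = 2 * 22050 = 44100 Hz

Step 2 — DFT bin spacing:
df = fs / N = 44100 / 1024 = 43.0664 Hz

43.0664 Hz


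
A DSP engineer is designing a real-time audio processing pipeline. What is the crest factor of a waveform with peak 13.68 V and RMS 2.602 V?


Crest factor is the ratio of peak to RMS:
CF = V_peak / V_rms
   = 13.68 / 2.602
   = 5.2575

5.2575


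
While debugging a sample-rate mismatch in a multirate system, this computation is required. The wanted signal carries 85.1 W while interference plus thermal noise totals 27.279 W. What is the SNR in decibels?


SNR in decibels:
SNR = 10 * log10(Ps / Pn)
    = 10 * log10(85.1 / 27.279)
    = 10 * log10(3.1196)
    = 10 * 0.4941
    = 4.94 dB

4.94 dB


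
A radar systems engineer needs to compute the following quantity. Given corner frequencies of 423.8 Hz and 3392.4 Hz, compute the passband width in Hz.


Bandwidth is the difference of -3dB frequencies:
BW = f_high - f_low
   = 3392.4 - 423.8
   = 2968.6 Hz

2968.6 Hz


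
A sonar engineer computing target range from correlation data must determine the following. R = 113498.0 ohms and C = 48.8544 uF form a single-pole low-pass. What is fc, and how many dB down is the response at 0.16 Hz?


Step 1 — cutoff frequency:
fc = 1 / (2*pi*R*C)
C = 48.8544 uF = 4.88544e-05 F
fc = 1 / (2*pi*113498.0*4.88544e-05)
   = 0.0287031 Hz

Step 2 — magnitude at f = 0.16 Hz:
|H(f)| = 1 / sqrt(1 + (f/fc)^2)
f/fc = 0.16 / 0.0287031 = 5.574311
|H| = 1 / sqrt(1 + 31.072943) = 0.1765756
|H|_dB = 20*log10(0.1765756) = -15.06 dB

fc = 0.0287031 Hz; |H(0.16 Hz)| = -15.06 dB


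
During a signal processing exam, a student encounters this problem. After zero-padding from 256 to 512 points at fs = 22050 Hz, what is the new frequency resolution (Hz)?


Frequency resolution after zero-padding:
N_padded = 256 * 2 = 512
df = fs / N_padded
   = 22050 / 512
   = 43.0664 Hz

43.0664 Hz


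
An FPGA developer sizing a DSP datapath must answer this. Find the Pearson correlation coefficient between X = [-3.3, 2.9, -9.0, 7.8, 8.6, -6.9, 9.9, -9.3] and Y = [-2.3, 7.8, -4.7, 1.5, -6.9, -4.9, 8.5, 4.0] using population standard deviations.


Pearson correlation coefficient (population):
r = cov(X,Y) / (std(X) * std(Y))
Mean X = 0.0875, Mean Y = 0.375
Cov(X,Y) = 13.170938
Std(X) = 7.64157, Std(Y) = 5.581386
r = 0.3088

0.3088


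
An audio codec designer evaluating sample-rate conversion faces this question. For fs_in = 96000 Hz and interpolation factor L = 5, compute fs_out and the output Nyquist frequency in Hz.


Step 1 — output sample rate after interpolation by L:
fs_out = L * fs_in = 5 * 96000 = 480000 Hz

Step 2 — Nyquist frequency of the output stream:
f_Nyq = fs_out / 2 = 480000 / 2 = 240000.0 Hz

fs_out = 480000 Hz; f_Nyquist = 240000.0 Hz


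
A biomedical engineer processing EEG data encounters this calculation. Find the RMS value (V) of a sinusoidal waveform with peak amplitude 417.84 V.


RMS voltage for a sinusoidal waveform:
V_rms = V_peak / sqrt(2)
      = 417.84 / 1.414214
      = 295.457 V

295.457 V


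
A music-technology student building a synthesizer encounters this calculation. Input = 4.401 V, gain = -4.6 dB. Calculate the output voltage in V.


Output voltage from dB gain:
V_out = V_in * 10^(gain_dB / 20)
      = 4.401 * 10^(-4.6 / 20)
      = 4.401 * 0.588844
      = 2.5915 V

2.5915 V


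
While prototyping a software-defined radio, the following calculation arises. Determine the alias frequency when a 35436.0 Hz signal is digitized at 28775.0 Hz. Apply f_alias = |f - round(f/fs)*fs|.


Compute the nearest integer multiple of fs to the signal:
n = round(35436.0 / 28775.0) = 1
f_alias = |35436.0 - 1 * 28775.0|
        = |35436.0 - 28775.0|
        = 6661.0 Hz

6661.0


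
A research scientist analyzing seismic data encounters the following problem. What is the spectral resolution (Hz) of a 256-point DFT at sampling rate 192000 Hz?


DFT frequency resolution:
df = fs / N
   = 192000 / 256
   = 750.0 Hz

750.0 Hz


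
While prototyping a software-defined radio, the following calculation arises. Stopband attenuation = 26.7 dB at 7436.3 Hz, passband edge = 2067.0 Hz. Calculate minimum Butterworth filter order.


Butterworth filter order formula:
n = log10(10^(A/10) - 1) / (2 * log10(f_stop/f_pass))
10^(26.7/10) - 1 = 466.7351
f_stop/f_pass = 7436.3 / 2067.0 = 3.5976
n = 2.4002 -> ceil = 3

3


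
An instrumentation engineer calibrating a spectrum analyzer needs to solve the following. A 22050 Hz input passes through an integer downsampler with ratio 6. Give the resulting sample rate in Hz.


Decimation reduces the sample rate:
fs_out = fs_in / M
       = 22050 / 6
       = 3675.0 Hz

3675.0 Hz


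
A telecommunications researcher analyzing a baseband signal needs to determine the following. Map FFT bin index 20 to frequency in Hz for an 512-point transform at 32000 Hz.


Frequency of DFT bin k:
f_k = k * fs / N
    = 20 * 32000 / 512
    = 640000 / 512
    = 1250.0 Hz

1250.0 Hz


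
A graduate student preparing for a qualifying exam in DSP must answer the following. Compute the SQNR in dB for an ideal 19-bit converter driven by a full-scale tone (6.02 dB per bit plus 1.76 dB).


Theoretical SNR for a full-scale sinusoid:
SNR = 6.02 * N + 1.76
    = 6.02 * 19 + 1.76
    = 114.38 + 1.76
    = 116.14 dB

116.14 dB


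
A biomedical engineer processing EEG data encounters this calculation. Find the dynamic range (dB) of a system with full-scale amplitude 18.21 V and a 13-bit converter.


Dynamic range from full-scale to LSB:
V_min = V_max / 2^bits = 18.21 / 2^13
DR = 20 * log10(V_max / V_min)
   = 20 * log10(2^13)
   = 20 * 13 * log10(2)
   = 78.27 dB

78.27 dB


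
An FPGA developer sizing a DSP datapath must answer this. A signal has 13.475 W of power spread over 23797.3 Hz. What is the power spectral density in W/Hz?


Power spectral density:
PSD = P / BW
    = 13.475 / 23797.3
    = 0.00056624 W/Hz

0.00056624 W/Hz


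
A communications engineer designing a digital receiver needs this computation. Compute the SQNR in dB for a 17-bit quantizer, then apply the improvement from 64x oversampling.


Step 1 — baseline SQNR at Nyquist:
SQNR_base = 6.02*N + 1.76
          = 6.02*17 + 1.76
          = 104.1 dB

Step 2 — oversampling processing gain:
G = 10*log10(OSR) = 10*log10(64) = 18.06 dB

Step 3 — total:
SQNR_total = 104.1 + 18.06 = 122.16 dB

Base SQNR = 104.1 dB; oversampled SQNR = 122.16 dB


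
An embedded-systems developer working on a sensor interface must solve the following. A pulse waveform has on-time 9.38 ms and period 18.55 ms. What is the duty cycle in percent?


Duty cycle as a percentage:
DC = (t_on / T) * 100
   = (9.38 / 18.55) * 100
   = 0.50566 * 100
   = 50.57 %

50.57 %


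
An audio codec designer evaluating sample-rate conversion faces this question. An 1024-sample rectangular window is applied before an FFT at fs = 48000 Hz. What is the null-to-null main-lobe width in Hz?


Main lobe width for a rectangular window:
Width = 2 * fs / N
      = 2 * 48000 / 1024
      = 96000 / 1024
      = 93.75 Hz

93.75 Hz


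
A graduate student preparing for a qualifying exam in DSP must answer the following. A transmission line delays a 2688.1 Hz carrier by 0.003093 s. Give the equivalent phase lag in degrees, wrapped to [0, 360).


Phase shift from frequency and time delay:
phi = 360 * f * t_delay
    = 360 * 2688.1 * 0.003093
    = 2993.15 degrees
    mod 360 = 113.15 degrees

113.15 degrees


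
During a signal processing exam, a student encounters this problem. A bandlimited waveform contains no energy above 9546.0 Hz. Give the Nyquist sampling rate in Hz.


The Nyquist rate is twice the maximum frequency component.
fs_min = 2 * fmax
      = 2 * 9546.0
      = 19092.0 Hz

19092.0


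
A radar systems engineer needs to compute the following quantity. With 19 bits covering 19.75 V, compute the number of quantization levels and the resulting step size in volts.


Step 1 — number of quantization levels:
L = 2^N = 2^19 = 524288

Step 2 — LSB step size:
delta = Vfs / L
      = 19.75 / 524288
      = 3.767e-05 V

Levels = 524288; step size = 3.767e-05 V


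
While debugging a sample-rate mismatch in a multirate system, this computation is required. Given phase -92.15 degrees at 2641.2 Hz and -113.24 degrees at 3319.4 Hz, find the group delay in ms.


Group delay from phase difference:
tau = -d(phi)/d(omega)
d(phi) = -21.09 deg = -0.36809 rad
d(omega) = 2*pi*(3319.4 - 2641.2) = 4261.2563 rad/s
tau = -(-0.36809) / 4261.2563
    = 0.0864 ms

0.0864 ms


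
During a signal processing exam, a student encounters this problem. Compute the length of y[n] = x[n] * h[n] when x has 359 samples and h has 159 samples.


Linear convolution output length:
L = N + M - 1
  = 359 + 159 - 1
  = 517 samples

517


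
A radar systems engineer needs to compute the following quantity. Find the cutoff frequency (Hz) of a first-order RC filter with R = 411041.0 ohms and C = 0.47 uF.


Cutoff frequency of a first-order RC filter:
fc = 1 / (2 * pi * R * C)
C = 0.47 uF = 4.7e-07 F
fc = 1 / (2 * pi * 411041.0 * 4.7e-07)
   = 1 / 1.2138439827687
   = 0.823829 Hz

0.823829 Hz


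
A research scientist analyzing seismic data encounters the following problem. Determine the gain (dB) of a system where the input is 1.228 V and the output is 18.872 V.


Voltage gain in dB:
G = 20 * log10(Vout / Vin)
  = 20 * log10(18.872 / 1.228)
  = 20 * log10(15.368078)
  = 20 * 1.18662
  = 23.73 dB

23.73 dB


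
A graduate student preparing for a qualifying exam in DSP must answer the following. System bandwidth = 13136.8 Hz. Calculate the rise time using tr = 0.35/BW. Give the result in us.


Rise time from bandwidth relationship:
tr = 0.35 / BW
   = 0.35 / 13136.8
   = 2.66427136e-05 s
   = 26.6427 us

26.6427 us


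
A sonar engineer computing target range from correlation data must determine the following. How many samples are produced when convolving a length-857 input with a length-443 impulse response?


Linear convolution output length:
L = N + M - 1
  = 857 + 443 - 1
  = 1299 samples

1299


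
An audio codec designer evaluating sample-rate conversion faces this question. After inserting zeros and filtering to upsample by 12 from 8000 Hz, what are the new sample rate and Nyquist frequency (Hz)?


Step 1 — output sample rate after interpolation by L:
fs_out = L * fs_in = 12 * 8000 = 96000 Hz

Step 2 — Nyquist frequency of the output stream:
f_Nyq = fs_out / 2 = 96000 / 2 = 48000.0 Hz

fs_out = 96000 Hz; f_Nyquist = 48000.0 Hz


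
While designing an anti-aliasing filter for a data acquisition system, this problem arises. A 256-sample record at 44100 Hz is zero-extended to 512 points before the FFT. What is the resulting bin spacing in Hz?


Frequency resolution after zero-padding:
N_padded = 256 * 2 = 512
df = fs / N_padded
   = 44100 / 512
   = 86.1328 Hz

86.1328 Hz


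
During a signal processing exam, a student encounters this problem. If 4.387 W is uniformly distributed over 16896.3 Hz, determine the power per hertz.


Power spectral density:
PSD = P / BW
    = 4.387 / 16896.3
    = 0.00025964 W/Hz

0.00025964 W/Hz


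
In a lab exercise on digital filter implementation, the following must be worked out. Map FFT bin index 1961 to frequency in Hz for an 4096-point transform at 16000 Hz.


Frequency of DFT bin k:
f_k = k * fs / N
    = 1961 * 16000 / 4096
    = 31376000 / 4096
    = 7660.156 Hz

7660.156 Hz


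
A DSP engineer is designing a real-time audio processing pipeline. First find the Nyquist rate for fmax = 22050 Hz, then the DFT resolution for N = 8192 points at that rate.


Step 1 — Nyquist sampling rate:
fs = 2 * fmax = 2 * 22050 = 44100 Hz

Step 2 — DFT bin spacing:
df = fs / N = 44100 / 8192 = 5.3833 Hz

5.3833 Hz


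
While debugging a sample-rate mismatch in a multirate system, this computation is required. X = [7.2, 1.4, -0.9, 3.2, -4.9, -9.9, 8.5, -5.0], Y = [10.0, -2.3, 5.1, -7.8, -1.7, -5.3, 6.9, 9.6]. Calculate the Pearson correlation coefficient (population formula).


Pearson correlation coefficient (population):
r = cov(X,Y) / (std(X) * std(Y))
Mean X = -0.05, Mean Y = 1.8125
Cov(X,Y) = 13.925625
Std(X) = 5.959237, Std(Y) = 6.486609
r = 0.3603

0.3603


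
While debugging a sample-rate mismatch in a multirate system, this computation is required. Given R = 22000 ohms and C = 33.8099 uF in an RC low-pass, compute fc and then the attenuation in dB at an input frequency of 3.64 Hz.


Step 1 — cutoff frequency:
fc = 1 / (2*pi*R*C)
C = 33.8099 uF = 3.38099e-05 F
fc = 1 / (2*pi*22000*3.38099e-05)
   = 0.21397 Hz

Step 2 — magnitude at f = 3.64 Hz:
|H(f)| = 1 / sqrt(1 + (f/fc)^2)
f/fc = 3.64 / 0.21397 = 17.011731
|H| = 1 / sqrt(1 + 289.398992) = 0.0586817
|H|_dB = 20*log10(0.0586817) = -24.63 dB

fc = 0.21397 Hz; |H(3.64 Hz)| = -24.63 dB


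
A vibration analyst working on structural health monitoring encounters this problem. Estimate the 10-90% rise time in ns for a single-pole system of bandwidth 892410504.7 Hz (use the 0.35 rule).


Rise time from bandwidth relationship:
tr = 0.35 / BW
   = 0.35 / 892410504.7
   = 3.921961902e-10 s
   = 0.3922 ns

0.3922 ns


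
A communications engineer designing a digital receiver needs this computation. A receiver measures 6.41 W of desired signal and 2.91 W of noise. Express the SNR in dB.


SNR in decibels:
SNR = 10 * log10(Ps / Pn)
    = 10 * log10(6.41 / 2.91)
    = 10 * log10(2.2027)
    = 10 * 0.343
    = 3.43 dB

3.43 dB


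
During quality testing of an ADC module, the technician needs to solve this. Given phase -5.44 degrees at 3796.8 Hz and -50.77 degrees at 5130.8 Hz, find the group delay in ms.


Group delay from phase difference:
tau = -d(phi)/d(omega)
d(phi) = -45.33 deg = -0.791158 rad
d(omega) = 2*pi*(5130.8 - 3796.8) = 8381.7692 rad/s
tau = -(-0.791158) / 8381.7692
    = 0.0944 ms

0.0944 ms


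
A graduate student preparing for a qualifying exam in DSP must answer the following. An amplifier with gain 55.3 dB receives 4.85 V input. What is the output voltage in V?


Output voltage from dB gain:
V_out = V_in * 10^(gain_dB / 20)
      = 4.85 * 10^(55.3 / 20)
      = 4.85 * 582.103218
      = 2823.2006 V

2823.2006 V


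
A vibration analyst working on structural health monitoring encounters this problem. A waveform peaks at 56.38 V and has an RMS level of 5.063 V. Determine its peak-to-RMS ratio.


Crest factor is the ratio of peak to RMS:
CF = V_peak / V_rms
   = 56.38 / 5.063
   = 11.1357

11.1357
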